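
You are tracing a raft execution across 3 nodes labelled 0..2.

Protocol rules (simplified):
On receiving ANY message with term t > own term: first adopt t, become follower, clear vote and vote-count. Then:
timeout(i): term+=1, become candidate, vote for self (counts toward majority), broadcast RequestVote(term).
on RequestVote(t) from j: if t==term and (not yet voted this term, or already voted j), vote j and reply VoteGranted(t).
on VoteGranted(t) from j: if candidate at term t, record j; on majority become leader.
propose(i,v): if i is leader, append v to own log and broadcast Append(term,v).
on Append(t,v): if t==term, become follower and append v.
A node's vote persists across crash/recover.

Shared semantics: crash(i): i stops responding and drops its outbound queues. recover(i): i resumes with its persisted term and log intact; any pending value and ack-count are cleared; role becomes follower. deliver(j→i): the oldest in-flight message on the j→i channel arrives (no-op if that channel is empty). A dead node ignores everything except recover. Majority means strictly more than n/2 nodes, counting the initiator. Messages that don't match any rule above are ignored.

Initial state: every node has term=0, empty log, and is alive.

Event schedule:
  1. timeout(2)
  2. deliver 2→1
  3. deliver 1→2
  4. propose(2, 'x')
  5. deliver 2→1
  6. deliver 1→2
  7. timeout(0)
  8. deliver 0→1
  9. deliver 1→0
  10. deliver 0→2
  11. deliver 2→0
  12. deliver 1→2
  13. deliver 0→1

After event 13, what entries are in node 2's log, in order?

x

e1 timeout(2): 2[cand,t=1,-]
e2 deliver 2→1: 1[foll,t=1,-]
e3 deliver 1→2: 2[lead,t=1,-]
e4 propose(2,'x'): 2[lead,t=1,x]
e5 deliver 2→1: 1[foll,t=1,x]
e6 deliver 1→2: ·
e7 timeout(0): 0[cand,t=1,-]
e8 deliver 0→1: ·
e9 deliver 1→0: ·
e10 deliver 0→2: ·
e11 deliver 2→0: ·
e12 deliver 1→2: ·
e13 deliver 0→1: ·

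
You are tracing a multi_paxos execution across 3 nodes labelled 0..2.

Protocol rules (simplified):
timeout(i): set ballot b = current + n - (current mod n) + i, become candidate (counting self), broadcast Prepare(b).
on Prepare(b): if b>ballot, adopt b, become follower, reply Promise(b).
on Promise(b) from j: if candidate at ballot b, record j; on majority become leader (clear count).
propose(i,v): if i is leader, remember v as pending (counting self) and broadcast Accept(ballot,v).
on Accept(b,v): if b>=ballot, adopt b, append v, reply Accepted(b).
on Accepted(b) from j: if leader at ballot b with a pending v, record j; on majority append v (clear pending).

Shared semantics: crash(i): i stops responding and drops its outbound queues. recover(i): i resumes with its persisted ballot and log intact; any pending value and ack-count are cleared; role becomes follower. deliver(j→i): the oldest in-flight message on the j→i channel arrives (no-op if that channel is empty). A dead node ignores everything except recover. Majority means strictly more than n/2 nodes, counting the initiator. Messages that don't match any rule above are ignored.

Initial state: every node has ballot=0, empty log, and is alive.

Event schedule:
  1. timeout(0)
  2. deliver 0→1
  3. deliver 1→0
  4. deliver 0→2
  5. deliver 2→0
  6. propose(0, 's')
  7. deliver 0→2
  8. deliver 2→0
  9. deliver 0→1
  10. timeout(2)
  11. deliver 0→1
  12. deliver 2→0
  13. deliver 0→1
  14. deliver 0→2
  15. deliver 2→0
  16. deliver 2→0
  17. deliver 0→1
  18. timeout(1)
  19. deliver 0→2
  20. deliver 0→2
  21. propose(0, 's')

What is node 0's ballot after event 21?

8

1. timeout(0):  <0:cand b3 ->
2. deliver 0→1:  <1:foll b3 ->
3. deliver 1→0:  <0:lead b3 ->
4. deliver 0→2:  <2:foll b3 ->
5. deliver 2→0:  nop
6. propose(0,'s'):  nop
7. deliver 0→2:  <2:foll b3 s>
8. deliver 2→0:  <0:lead b3 s>
9. deliver 0→1:  <1:foll b3 s>
10. timeout(2):  <2:cand b8 s>
11. deliver 0→1:  nop
12. deliver 2→0:  <0:foll b8 s>
13. deliver 0→1:  nop
14. deliver 0→2:  <2:lead b8 s>
15. deliver 2→0:  nop
16. deliver 2→0:  nop
17. deliver 0→1:  nop
18. timeout(1):  <1:cand b7 s>
19. deliver 0→2:  nop
20. deliver 0→2:  nop
21. propose(0,'s'):  nop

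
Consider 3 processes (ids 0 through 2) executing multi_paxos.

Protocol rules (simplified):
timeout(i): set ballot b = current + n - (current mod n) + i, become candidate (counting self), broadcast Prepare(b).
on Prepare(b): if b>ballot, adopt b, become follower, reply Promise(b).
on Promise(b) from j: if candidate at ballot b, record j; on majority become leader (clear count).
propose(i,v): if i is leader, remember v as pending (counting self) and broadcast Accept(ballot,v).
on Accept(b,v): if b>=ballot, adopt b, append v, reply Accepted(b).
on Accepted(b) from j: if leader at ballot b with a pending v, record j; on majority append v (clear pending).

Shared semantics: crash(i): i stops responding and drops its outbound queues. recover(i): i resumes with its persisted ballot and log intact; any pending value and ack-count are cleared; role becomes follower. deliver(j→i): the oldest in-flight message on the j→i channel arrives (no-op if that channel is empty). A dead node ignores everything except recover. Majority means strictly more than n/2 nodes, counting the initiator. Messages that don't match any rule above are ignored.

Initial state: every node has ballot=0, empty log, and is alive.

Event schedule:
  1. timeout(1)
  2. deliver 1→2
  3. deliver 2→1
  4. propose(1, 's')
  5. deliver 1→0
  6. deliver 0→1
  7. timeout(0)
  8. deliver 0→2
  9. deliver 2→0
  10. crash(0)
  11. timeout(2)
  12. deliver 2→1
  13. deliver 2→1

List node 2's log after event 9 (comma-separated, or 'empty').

empty

1. timeout(1):  <1:cand b4 ->
2. deliver 1→2:  <2:foll b4 ->
3. deliver 2→1:  <1:lead b4 ->
4. propose(1,'s'):  nop
5. deliver 1→0:  <0:foll b4 ->
6. deliver 0→1:  nop
7. timeout(0):  <0:cand b6 ->
8. deliver 0→2:  <2:foll b6 ->
9. deliver 2→0:  <0:lead b6 ->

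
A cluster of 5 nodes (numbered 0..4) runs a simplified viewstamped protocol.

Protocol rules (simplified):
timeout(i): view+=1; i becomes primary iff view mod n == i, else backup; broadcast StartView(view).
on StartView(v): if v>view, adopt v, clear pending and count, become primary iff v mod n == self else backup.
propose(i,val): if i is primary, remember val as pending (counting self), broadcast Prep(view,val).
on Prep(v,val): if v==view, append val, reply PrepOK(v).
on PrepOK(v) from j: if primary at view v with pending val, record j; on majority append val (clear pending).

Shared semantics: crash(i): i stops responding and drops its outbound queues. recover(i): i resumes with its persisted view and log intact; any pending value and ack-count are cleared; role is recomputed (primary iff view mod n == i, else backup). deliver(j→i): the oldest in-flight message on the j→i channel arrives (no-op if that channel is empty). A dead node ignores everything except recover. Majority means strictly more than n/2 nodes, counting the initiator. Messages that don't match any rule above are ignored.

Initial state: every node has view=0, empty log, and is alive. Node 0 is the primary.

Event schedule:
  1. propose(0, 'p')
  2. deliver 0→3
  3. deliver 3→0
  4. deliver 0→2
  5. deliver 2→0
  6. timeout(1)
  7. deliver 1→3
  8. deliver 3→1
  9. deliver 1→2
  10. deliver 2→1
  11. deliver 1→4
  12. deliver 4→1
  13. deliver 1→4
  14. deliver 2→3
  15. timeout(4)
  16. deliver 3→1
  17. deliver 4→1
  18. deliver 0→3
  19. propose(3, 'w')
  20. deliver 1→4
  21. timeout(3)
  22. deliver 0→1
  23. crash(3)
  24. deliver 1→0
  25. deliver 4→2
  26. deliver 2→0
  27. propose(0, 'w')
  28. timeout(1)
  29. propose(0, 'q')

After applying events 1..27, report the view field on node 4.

2

[1] propose(0,'p') → ∅
[2] deliver 0→3 → N3(back v0 [p])
[3] deliver 3→0 → ∅
[4] deliver 0→2 → N2(back v0 [p])
[5] deliver 2→0 → N0(prim v0 [p])
[6] timeout(1) → N1(prim v1 [-])
[7] deliver 1→3 → N3(back v1 [p])
[8] deliver 3→1 → ∅
[9] deliver 1→2 → N2(back v1 [p])
[10] deliver 2→1 → ∅
[11] deliver 1→4 → N4(back v1 [-])
[12] deliver 4→1 → ∅
[13] deliver 1→4 → ∅
[14] deliver 2→3 → ∅
[15] timeout(4) → N4(back v2 [-])
[16] deliver 3→1 → ∅
[17] deliver 4→1 → N1(back v2 [-])
[18] deliver 0→3 → ∅
[19] propose(3,'w') → ∅
[20] deliver 1→4 → ∅
[21] timeout(3) → N3(back v2 [p])
[22] deliver 0→1 → ∅
[23] crash(3) → N3(✗back v2 [p])
[24] deliver 1→0 → N0(back v1 [p])
[25] deliver 4→2 → N2(prim v2 [p])
[26] deliver 2→0 → ∅
[27] propose(0,'w') → ∅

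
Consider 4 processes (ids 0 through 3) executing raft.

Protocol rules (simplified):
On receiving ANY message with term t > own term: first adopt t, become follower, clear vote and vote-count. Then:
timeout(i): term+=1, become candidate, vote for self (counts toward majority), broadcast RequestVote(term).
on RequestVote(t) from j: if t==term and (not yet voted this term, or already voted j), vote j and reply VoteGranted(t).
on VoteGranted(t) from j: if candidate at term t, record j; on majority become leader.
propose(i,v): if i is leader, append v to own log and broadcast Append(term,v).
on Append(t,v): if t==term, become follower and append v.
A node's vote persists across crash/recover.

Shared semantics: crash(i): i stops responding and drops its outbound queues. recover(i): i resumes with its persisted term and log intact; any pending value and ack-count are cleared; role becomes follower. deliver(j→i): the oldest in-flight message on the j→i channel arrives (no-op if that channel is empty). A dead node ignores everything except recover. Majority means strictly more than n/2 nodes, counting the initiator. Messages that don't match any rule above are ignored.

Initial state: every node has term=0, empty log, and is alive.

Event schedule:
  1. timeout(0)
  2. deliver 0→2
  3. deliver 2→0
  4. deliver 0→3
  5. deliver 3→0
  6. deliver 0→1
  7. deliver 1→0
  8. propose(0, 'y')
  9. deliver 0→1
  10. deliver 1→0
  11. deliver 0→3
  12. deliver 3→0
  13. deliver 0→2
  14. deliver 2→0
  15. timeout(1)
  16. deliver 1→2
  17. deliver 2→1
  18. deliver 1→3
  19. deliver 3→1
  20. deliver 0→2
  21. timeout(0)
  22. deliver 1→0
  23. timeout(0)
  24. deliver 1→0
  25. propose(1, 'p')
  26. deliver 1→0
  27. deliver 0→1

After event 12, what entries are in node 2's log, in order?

empty

step 1 timeout(0): 0={cand,t=1,log=-}
step 2 deliver 0→2: 2={foll,t=1,log=-}
step 3 deliver 2→0: —
step 4 deliver 0→3: 3={foll,t=1,log=-}
step 5 deliver 3→0: 0={lead,t=1,log=-}
step 6 deliver 0→1: 1={foll,t=1,log=-}
step 7 deliver 1→0: —
step 8 propose(0,'y'): 0={lead,t=1,log=y}
step 9 deliver 0→1: 1={foll,t=1,log=y}
step 10 deliver 1→0: —
step 11 deliver 0→3: 3={foll,t=1,log=y}
step 12 deliver 3→0: —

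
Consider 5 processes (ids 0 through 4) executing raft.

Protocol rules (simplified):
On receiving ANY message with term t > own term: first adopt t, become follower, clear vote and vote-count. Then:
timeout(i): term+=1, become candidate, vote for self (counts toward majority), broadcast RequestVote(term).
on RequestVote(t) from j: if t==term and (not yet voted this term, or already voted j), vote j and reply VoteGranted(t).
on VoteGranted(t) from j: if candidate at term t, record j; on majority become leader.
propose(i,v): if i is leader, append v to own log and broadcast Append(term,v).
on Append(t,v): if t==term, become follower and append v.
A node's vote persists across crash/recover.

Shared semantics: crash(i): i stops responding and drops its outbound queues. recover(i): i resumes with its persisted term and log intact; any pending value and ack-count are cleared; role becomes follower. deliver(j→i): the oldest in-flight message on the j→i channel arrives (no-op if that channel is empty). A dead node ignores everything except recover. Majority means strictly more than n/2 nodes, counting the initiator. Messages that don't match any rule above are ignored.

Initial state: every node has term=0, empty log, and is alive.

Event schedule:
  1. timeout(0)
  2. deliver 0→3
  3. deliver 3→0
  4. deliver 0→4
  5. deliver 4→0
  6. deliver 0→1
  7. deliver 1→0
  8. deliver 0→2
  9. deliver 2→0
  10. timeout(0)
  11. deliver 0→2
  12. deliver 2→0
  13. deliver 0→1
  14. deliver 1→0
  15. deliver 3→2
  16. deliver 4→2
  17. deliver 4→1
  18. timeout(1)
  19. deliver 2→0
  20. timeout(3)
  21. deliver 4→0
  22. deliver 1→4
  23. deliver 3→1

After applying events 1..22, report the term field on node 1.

after 1 — timeout(0): n0:cand/t1/[-]
after 2 — deliver 0→3: n3:foll/t1/[-]
after 3 — deliver 3→0: ·
after 4 — deliver 0→4: n4:foll/t1/[-]
after 5 — deliver 4→0: n0:lead/t1/[-]
after 6 — deliver 0→1: n1:foll/t1/[-]
after 7 — deliver 1→0: ·
after 8 — deliver 0→2: n2:foll/t1/[-]
after 9 — deliver 2→0: ·
after 10 — timeout(0): n0:cand/t2/[-]
after 11 — deliver 0→2: n2:foll/t2/[-]
after 12 — deliver 2→0: ·
after 13 — deliver 0→1: n1:foll/t2/[-]
after 14 — deliver 1→0: n0:lead/t2/[-]
after 15 — deliver 3→2: ·
after 16 — deliver 4→2: ·
after 17 — deliver 4→1: ·
after 18 — timeout(1): n1:cand/t3/[-]
after 19 — deliver 2→0: ·
after 20 — timeout(3): n3:cand/t2/[-]
after 21 — deliver 4→0: ·
after 22 — deliver 1→4: n4:foll/t3/[-]

3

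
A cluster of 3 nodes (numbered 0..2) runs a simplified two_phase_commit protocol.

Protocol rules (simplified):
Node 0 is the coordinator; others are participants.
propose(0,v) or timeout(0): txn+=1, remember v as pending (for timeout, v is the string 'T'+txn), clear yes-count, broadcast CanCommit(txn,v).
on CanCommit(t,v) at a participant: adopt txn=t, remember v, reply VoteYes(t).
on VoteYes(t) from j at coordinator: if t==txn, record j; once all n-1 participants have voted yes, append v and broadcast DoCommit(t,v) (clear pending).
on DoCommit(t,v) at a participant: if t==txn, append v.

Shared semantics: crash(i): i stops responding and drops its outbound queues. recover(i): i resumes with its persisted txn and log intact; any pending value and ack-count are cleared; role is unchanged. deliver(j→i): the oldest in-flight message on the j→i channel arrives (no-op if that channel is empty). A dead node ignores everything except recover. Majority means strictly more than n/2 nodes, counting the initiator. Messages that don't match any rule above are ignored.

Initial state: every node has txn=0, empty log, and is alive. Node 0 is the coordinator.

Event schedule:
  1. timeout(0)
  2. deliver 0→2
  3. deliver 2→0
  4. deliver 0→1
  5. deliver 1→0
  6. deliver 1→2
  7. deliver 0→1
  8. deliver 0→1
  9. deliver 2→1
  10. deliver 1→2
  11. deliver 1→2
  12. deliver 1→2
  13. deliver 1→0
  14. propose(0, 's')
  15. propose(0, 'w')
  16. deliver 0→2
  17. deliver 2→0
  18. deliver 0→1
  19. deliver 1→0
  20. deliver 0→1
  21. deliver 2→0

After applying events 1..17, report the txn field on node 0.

3

1. timeout(0):  <0:coor t1 ->
2. deliver 0→2:  <2:part t1 ->
3. deliver 2→0:  nop
4. deliver 0→1:  <1:part t1 ->
5. deliver 1→0:  <0:coor t1 T1>
6. deliver 1→2:  nop
7. deliver 0→1:  <1:part t1 T1>
8. deliver 0→1:  nop
9. deliver 2→1:  nop
10. deliver 1→2:  nop
11. deliver 1→2:  nop
12. deliver 1→2:  nop
13. deliver 1→0:  nop
14. propose(0,'s'):  <0:coor t2 T1>
15. propose(0,'w'):  <0:coor t3 T1>
16. deliver 0→2:  <2:part t1 T1>
17. deliver 2→0:  nop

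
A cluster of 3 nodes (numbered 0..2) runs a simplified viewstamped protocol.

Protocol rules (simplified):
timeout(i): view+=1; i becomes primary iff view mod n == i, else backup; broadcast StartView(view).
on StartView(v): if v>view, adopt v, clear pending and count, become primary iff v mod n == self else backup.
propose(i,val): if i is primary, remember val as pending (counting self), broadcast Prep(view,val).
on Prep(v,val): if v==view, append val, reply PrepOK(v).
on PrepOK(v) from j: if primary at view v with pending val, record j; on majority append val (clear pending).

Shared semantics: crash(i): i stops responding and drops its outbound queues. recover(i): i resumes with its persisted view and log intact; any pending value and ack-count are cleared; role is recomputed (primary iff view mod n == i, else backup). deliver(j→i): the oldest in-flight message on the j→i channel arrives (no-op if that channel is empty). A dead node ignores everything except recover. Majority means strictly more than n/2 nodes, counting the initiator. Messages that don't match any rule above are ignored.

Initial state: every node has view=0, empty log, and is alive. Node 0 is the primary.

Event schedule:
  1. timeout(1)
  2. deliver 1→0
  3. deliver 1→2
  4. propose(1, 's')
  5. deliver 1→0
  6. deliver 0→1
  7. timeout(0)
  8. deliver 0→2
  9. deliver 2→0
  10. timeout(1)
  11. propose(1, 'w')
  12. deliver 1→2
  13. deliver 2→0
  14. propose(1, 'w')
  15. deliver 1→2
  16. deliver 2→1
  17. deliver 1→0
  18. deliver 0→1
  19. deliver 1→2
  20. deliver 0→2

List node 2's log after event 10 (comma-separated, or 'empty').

empty

1. timeout(1):  <1:prim v1 ->
2. deliver 1→0:  <0:back v1 ->
3. deliver 1→2:  <2:back v1 ->
4. propose(1,'s'):  nop
5. deliver 1→0:  <0:back v1 s>
6. deliver 0→1:  <1:prim v1 s>
7. timeout(0):  <0:back v2 s>
8. deliver 0→2:  <2:prim v2 ->
9. deliver 2→0:  nop
10. timeout(1):  <1:back v2 s>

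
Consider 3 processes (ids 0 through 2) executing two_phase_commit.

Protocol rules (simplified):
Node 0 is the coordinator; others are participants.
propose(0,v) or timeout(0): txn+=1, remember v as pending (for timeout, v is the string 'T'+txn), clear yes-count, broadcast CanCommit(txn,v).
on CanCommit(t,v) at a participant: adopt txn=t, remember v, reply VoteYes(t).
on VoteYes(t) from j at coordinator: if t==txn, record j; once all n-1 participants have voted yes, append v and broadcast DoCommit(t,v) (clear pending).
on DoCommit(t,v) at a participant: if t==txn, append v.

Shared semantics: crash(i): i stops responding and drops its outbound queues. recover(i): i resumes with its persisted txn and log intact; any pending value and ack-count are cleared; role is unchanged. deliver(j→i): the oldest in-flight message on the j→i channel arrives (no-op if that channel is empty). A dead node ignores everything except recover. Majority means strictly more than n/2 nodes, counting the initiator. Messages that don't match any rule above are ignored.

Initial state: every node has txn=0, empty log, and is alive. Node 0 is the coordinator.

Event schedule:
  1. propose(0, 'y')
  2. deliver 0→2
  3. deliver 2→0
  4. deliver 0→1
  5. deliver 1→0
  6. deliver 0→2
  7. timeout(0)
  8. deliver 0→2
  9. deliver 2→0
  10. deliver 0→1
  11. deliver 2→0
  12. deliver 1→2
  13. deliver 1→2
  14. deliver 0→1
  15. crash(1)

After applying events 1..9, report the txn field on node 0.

2

e1 propose(0,'y'): 0[coor,t=1,-]
e2 deliver 0→2: 2[part,t=1,-]
e3 deliver 2→0: ·
e4 deliver 0→1: 1[part,t=1,-]
e5 deliver 1→0: 0[coor,t=1,y]
e6 deliver 0→2: 2[part,t=1,y]
e7 timeout(0): 0[coor,t=2,y]
e8 deliver 0→2: 2[part,t=2,y]
e9 deliver 2→0: ·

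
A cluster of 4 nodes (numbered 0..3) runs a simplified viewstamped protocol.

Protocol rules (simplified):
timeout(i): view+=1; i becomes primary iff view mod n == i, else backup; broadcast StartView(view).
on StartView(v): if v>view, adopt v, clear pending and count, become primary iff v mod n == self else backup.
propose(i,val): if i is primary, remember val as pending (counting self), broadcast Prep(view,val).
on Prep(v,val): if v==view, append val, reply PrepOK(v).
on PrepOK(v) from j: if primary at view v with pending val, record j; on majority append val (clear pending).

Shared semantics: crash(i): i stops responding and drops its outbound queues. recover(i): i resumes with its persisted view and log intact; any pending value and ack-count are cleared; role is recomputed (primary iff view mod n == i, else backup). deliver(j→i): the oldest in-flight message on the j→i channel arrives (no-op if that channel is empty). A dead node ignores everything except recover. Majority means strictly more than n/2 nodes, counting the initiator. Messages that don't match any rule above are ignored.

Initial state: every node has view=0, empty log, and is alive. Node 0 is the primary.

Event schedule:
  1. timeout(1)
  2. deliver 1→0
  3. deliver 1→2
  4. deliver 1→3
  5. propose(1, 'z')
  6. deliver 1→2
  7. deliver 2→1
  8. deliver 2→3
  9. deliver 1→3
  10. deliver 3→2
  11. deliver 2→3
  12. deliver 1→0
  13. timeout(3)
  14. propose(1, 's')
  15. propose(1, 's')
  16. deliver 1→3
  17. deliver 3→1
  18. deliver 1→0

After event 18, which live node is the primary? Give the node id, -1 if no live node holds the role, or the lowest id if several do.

1. timeout(1):  <1:prim v1 ->
2. deliver 1→0:  <0:back v1 ->
3. deliver 1→2:  <2:back v1 ->
4. deliver 1→3:  <3:back v1 ->
5. propose(1,'z'):  nop
6. deliver 1→2:  <2:back v1 z>
7. deliver 2→1:  nop
8. deliver 2→3:  nop
9. deliver 1→3:  <3:back v1 z>
10. deliver 3→2:  nop
11. deliver 2→3:  nop
12. deliver 1→0:  <0:back v1 z>
13. timeout(3):  <3:back v2 z>
14. propose(1,'s'):  nop
15. propose(1,'s'):  nop
16. deliver 1→3:  nop
17. deliver 3→1:  nop
18. deliver 1→0:  <0:back v1 z,s>

1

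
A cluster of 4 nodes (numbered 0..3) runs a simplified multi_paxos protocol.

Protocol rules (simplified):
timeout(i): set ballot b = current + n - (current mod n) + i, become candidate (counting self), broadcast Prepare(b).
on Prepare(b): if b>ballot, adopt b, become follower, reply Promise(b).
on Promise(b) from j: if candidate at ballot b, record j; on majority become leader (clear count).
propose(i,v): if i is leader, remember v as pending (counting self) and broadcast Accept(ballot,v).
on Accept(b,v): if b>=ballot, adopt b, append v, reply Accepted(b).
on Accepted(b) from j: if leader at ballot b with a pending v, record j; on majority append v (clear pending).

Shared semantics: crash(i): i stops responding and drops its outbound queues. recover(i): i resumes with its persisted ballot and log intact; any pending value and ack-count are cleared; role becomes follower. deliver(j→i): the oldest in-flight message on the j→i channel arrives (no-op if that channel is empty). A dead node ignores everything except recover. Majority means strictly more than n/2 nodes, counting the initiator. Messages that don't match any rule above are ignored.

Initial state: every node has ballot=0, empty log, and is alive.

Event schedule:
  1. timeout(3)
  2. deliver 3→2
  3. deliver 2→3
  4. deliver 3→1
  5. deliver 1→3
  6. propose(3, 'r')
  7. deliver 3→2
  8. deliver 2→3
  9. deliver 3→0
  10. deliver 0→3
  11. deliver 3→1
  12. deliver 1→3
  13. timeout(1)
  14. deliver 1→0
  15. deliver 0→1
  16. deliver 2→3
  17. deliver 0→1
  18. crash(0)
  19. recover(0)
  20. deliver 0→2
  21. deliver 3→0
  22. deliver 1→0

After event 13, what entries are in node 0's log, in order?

1. timeout(3):  <3:cand b7 ->
2. deliver 3→2:  <2:foll b7 ->
3. deliver 2→3:  nop
4. deliver 3→1:  <1:foll b7 ->
5. deliver 1→3:  <3:lead b7 ->
6. propose(3,'r'):  nop
7. deliver 3→2:  <2:foll b7 r>
8. deliver 2→3:  nop
9. deliver 3→0:  <0:foll b7 ->
10. deliver 0→3:  nop
11. deliver 3→1:  <1:foll b7 r>
12. deliver 1→3:  <3:lead b7 r>
13. timeout(1):  <1:cand b9 r>

empty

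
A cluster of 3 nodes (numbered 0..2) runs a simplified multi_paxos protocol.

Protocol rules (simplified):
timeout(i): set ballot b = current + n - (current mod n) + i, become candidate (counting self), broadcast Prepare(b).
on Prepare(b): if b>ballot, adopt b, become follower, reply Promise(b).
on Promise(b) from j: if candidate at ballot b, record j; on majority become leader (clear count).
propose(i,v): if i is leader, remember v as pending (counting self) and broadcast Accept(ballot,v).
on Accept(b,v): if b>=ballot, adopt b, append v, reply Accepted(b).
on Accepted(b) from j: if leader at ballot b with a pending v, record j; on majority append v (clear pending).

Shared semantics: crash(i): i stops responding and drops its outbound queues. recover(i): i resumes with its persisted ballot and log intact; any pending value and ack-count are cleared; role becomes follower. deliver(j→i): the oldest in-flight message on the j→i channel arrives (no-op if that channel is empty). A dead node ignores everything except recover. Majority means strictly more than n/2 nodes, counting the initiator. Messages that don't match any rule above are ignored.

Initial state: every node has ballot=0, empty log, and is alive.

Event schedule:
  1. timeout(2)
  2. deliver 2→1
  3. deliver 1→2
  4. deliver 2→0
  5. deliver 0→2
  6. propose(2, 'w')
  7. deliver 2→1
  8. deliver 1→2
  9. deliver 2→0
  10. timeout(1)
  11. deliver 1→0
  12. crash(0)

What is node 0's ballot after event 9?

e1 timeout(2): 2[cand,b=5,-]
e2 deliver 2→1: 1[foll,b=5,-]
e3 deliver 1→2: 2[lead,b=5,-]
e4 deliver 2→0: 0[foll,b=5,-]
e5 deliver 0→2: ·
e6 propose(2,'w'): ·
e7 deliver 2→1: 1[foll,b=5,w]
e8 deliver 1→2: 2[lead,b=5,w]
e9 deliver 2→0: 0[foll,b=5,w]

5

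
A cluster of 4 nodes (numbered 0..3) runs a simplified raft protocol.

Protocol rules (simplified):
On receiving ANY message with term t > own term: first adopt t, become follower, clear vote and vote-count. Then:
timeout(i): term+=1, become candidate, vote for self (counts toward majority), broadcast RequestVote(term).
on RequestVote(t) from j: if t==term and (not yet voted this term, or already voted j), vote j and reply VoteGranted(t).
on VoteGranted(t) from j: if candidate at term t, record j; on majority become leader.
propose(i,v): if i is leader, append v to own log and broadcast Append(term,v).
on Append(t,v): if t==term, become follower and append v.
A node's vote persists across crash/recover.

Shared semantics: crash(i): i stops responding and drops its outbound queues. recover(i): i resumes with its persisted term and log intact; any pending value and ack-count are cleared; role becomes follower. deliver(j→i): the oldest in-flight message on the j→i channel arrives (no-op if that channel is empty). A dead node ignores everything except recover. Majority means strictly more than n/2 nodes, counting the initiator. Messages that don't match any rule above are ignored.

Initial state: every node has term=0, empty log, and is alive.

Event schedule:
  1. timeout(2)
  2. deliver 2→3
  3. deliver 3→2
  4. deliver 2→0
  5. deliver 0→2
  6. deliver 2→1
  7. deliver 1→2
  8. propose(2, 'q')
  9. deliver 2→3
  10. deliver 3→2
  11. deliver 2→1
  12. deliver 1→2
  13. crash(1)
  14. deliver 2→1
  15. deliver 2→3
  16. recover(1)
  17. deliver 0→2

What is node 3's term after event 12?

1

after 1 — timeout(2): n2:cand/t1/[-]
after 2 — deliver 2→3: n3:foll/t1/[-]
after 3 — deliver 3→2: ·
after 4 — deliver 2→0: n0:foll/t1/[-]
after 5 — deliver 0→2: n2:lead/t1/[-]
after 6 — deliver 2→1: n1:foll/t1/[-]
after 7 — deliver 1→2: ·
after 8 — propose(2,'q'): n2:lead/t1/[q]
after 9 — deliver 2→3: n3:foll/t1/[q]
after 10 — deliver 3→2: ·
after 11 — deliver 2→1: n1:foll/t1/[q]
after 12 — deliver 1→2: ·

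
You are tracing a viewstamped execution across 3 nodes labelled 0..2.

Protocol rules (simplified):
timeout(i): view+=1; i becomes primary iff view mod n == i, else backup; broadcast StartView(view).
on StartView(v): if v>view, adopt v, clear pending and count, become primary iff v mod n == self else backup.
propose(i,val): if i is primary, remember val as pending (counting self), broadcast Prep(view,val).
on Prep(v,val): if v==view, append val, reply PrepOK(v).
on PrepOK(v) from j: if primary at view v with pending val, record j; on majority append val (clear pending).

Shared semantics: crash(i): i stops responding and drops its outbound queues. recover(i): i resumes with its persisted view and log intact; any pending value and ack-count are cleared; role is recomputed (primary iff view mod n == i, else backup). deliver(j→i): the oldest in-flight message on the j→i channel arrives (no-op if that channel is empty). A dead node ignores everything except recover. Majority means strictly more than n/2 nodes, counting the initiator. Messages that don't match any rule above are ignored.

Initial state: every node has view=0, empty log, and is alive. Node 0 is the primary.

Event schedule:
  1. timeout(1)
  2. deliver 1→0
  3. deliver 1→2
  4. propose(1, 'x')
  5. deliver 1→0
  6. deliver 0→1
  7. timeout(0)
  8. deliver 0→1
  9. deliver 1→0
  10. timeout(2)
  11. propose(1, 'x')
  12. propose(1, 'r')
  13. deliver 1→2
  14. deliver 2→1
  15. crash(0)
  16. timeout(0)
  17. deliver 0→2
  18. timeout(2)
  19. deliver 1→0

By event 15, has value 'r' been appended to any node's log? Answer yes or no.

no

1. timeout(1):  <1:prim v1 ->
2. deliver 1→0:  <0:back v1 ->
3. deliver 1→2:  <2:back v1 ->
4. propose(1,'x'):  nop
5. deliver 1→0:  <0:back v1 x>
6. deliver 0→1:  <1:prim v1 x>
7. timeout(0):  <0:back v2 x>
8. deliver 0→1:  <1:back v2 x>
9. deliver 1→0:  nop
10. timeout(2):  <2:prim v2 ->
11. propose(1,'x'):  nop
12. propose(1,'r'):  nop
13. deliver 1→2:  nop
14. deliver 2→1:  nop
15. crash(0):  <0:✗back v2 x>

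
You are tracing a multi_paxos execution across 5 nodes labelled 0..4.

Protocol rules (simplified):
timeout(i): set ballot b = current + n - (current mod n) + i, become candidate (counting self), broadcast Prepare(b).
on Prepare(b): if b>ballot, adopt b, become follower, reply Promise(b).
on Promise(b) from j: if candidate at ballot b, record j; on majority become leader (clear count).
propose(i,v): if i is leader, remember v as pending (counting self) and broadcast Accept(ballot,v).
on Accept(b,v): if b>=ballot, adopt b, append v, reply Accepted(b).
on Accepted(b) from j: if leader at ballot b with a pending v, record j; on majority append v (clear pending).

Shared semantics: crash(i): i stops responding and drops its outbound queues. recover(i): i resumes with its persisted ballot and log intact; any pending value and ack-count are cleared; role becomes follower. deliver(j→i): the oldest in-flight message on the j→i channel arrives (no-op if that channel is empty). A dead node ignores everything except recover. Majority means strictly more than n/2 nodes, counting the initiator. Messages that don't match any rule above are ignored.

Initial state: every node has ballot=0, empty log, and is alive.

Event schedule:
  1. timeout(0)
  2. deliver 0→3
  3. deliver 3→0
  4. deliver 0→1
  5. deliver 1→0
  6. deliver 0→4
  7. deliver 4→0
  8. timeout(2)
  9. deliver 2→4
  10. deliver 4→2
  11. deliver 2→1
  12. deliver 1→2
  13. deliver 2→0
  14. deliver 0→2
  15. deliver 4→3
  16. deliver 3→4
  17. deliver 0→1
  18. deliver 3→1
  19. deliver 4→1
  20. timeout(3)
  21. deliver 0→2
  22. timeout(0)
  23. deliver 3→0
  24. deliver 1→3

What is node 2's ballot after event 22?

7

e1 timeout(0): 0[cand,b=5,-]
e2 deliver 0→3: 3[foll,b=5,-]
e3 deliver 3→0: ·
e4 deliver 0→1: 1[foll,b=5,-]
e5 deliver 1→0: 0[lead,b=5,-]
e6 deliver 0→4: 4[foll,b=5,-]
e7 deliver 4→0: ·
e8 timeout(2): 2[cand,b=7,-]
e9 deliver 2→4: 4[foll,b=7,-]
e10 deliver 4→2: ·
e11 deliver 2→1: 1[foll,b=7,-]
e12 deliver 1→2: 2[lead,b=7,-]
e13 deliver 2→0: 0[foll,b=7,-]
e14 deliver 0→2: ·
e15 deliver 4→3: ·
e16 deliver 3→4: ·
e17 deliver 0→1: ·
e18 deliver 3→1: ·
e19 deliver 4→1: ·
e20 timeout(3): 3[cand,b=13,-]
e21 deliver 0→2: ·
e22 timeout(0): 0[cand,b=10,-]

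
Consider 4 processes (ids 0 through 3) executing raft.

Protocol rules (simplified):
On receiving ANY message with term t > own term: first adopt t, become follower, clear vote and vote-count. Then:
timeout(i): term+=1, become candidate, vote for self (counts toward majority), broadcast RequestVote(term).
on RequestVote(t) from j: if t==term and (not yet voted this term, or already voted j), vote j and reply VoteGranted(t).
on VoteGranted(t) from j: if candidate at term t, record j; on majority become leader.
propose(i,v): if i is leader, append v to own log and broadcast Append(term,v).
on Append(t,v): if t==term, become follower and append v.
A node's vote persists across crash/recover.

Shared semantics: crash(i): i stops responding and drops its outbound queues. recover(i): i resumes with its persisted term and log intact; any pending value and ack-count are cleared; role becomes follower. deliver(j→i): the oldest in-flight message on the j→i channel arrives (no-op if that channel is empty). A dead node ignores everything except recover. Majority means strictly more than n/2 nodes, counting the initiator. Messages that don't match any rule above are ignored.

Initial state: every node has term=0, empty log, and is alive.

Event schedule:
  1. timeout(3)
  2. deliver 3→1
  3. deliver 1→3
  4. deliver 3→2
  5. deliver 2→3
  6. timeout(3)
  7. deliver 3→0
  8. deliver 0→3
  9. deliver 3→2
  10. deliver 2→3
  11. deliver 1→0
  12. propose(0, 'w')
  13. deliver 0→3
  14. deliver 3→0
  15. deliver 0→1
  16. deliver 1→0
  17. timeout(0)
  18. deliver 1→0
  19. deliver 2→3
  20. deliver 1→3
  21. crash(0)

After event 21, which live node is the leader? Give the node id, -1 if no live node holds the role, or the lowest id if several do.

-1

1. timeout(3):  <3:cand t1 ->
2. deliver 3→1:  <1:foll t1 ->
3. deliver 1→3:  nop
4. deliver 3→2:  <2:foll t1 ->
5. deliver 2→3:  <3:lead t1 ->
6. timeout(3):  <3:cand t2 ->
7. deliver 3→0:  <0:foll t1 ->
8. deliver 0→3:  nop
9. deliver 3→2:  <2:foll t2 ->
10. deliver 2→3:  nop
11. deliver 1→0:  nop
12. propose(0,'w'):  nop
13. deliver 0→3:  nop
14. deliver 3→0:  <0:foll t2 ->
15. deliver 0→1:  nop
16. deliver 1→0:  nop
17. timeout(0):  <0:cand t3 ->
18. deliver 1→0:  nop
19. deliver 2→3:  nop
20. deliver 1→3:  nop
21. crash(0):  <0:✗cand t3 ->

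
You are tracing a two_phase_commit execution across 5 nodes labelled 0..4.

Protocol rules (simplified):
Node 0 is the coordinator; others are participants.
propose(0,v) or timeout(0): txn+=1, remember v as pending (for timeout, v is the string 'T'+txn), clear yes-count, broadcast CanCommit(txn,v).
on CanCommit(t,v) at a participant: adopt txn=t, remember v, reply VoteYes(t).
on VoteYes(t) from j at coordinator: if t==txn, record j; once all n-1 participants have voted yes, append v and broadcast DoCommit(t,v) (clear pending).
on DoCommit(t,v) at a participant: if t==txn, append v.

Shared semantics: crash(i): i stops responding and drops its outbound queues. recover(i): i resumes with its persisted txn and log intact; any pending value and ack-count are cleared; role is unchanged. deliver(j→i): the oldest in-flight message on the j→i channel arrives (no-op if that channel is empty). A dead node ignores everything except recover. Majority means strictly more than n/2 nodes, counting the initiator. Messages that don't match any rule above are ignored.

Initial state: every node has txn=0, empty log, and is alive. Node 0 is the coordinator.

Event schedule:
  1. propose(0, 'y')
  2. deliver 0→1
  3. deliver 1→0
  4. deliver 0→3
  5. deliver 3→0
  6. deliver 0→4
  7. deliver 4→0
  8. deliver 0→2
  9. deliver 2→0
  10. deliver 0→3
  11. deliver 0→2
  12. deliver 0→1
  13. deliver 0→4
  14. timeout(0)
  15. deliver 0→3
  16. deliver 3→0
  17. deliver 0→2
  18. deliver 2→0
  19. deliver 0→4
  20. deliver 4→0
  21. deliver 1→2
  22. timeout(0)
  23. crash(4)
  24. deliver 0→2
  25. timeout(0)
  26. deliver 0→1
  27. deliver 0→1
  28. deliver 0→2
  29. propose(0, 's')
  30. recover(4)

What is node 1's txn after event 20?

e1 propose(0,'y'): 0[coor,t=1,-]
e2 deliver 0→1: 1[part,t=1,-]
e3 deliver 1→0: ·
e4 deliver 0→3: 3[part,t=1,-]
e5 deliver 3→0: ·
e6 deliver 0→4: 4[part,t=1,-]
e7 deliver 4→0: ·
e8 deliver 0→2: 2[part,t=1,-]
e9 deliver 2→0: 0[coor,t=1,y]
e10 deliver 0→3: 3[part,t=1,y]
e11 deliver 0→2: 2[part,t=1,y]
e12 deliver 0→1: 1[part,t=1,y]
e13 deliver 0→4: 4[part,t=1,y]
e14 timeout(0): 0[coor,t=2,y]
e15 deliver 0→3: 3[part,t=2,y]
e16 deliver 3→0: ·
e17 deliver 0→2: 2[part,t=2,y]
e18 deliver 2→0: ·
e19 deliver 0→4: 4[part,t=2,y]
e20 deliver 4→0: ·

1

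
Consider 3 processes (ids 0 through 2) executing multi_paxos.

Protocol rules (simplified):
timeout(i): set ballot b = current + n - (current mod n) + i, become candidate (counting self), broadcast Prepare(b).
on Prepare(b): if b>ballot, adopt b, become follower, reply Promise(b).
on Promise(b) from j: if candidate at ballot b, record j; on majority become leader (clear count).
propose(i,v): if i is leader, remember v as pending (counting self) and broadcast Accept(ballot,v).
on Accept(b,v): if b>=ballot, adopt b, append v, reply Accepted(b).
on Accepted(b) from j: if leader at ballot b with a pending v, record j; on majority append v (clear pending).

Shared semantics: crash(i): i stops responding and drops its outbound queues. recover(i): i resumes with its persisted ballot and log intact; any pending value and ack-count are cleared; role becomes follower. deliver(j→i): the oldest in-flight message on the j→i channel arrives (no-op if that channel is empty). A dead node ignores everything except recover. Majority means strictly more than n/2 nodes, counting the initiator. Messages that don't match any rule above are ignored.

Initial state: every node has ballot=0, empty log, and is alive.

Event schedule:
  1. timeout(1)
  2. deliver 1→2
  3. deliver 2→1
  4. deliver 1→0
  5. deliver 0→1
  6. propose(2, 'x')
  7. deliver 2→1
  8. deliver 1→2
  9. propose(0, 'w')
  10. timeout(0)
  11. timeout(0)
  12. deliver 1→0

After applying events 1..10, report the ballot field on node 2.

e1 timeout(1): 1[cand,b=4,-]
e2 deliver 1→2: 2[foll,b=4,-]
e3 deliver 2→1: 1[lead,b=4,-]
e4 deliver 1→0: 0[foll,b=4,-]
e5 deliver 0→1: ·
e6 propose(2,'x'): ·
e7 deliver 2→1: ·
e8 deliver 1→2: ·
e9 propose(0,'w'): ·
e10 timeout(0): 0[cand,b=6,-]

4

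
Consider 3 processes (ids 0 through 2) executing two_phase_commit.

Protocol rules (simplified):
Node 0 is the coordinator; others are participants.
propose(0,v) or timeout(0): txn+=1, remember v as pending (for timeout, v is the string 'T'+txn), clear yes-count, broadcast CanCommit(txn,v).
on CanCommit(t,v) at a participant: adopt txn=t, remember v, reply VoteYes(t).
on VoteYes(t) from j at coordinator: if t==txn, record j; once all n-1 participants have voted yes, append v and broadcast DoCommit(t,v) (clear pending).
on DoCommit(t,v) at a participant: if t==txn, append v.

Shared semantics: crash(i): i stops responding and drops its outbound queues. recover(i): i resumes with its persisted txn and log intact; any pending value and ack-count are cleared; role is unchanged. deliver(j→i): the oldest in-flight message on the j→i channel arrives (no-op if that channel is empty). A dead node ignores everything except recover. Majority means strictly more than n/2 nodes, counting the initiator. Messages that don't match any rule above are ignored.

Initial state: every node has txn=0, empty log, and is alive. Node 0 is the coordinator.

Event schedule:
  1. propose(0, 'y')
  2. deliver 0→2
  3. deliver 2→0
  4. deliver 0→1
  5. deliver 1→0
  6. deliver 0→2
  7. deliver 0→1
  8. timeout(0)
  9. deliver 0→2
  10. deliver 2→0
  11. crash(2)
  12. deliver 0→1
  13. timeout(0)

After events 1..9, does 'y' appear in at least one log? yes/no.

step 1 propose(0,'y'): 0={coor,t=1,log=-}
step 2 deliver 0→2: 2={part,t=1,log=-}
step 3 deliver 2→0: —
step 4 deliver 0→1: 1={part,t=1,log=-}
step 5 deliver 1→0: 0={coor,t=1,log=y}
step 6 deliver 0→2: 2={part,t=1,log=y}
step 7 deliver 0→1: 1={part,t=1,log=y}
step 8 timeout(0): 0={coor,t=2,log=y}
step 9 deliver 0→2: 2={part,t=2,log=y}

yes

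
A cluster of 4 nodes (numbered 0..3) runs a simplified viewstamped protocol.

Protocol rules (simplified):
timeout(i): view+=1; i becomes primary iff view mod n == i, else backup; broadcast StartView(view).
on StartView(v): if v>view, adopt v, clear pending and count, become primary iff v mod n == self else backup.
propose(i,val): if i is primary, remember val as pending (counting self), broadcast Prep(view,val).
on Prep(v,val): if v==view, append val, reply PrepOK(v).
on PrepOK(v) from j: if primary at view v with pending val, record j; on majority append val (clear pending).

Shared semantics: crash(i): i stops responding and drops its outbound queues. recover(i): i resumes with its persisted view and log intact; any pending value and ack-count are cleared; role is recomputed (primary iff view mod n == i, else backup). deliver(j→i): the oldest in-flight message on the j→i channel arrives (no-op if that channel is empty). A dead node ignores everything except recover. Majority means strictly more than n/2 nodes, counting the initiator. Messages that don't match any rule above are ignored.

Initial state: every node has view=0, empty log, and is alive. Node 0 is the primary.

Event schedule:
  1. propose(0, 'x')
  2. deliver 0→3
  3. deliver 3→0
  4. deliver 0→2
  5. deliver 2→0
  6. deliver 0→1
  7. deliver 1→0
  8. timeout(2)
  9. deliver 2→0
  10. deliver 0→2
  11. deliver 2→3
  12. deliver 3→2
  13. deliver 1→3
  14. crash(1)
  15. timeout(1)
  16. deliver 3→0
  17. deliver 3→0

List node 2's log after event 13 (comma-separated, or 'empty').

x

step 1 propose(0,'x'): —
step 2 deliver 0→3: 3={back,v=0,log=x}
step 3 deliver 3→0: —
step 4 deliver 0→2: 2={back,v=0,log=x}
step 5 deliver 2→0: 0={prim,v=0,log=x}
step 6 deliver 0→1: 1={back,v=0,log=x}
step 7 deliver 1→0: —
step 8 timeout(2): 2={back,v=1,log=x}
step 9 deliver 2→0: 0={back,v=1,log=x}
step 10 deliver 0→2: —
step 11 deliver 2→3: 3={back,v=1,log=x}
step 12 deliver 3→2: —
step 13 deliver 1→3: —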